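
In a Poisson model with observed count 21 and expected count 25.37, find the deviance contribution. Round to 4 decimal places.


y/mu = 21/25.37 = 0.827749 (approx.), and ln(21/25.37) = -0.189045.
y * ln(y/mu) = 21 * -0.189045 = -3.969945.
y - mu = -4.37.
D = 2 * (-3.969945 - -4.37) = 0.800110, which rounds to 0.8001.

0.8001


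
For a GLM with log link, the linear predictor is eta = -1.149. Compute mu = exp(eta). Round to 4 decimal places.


The inverse log link gives:
mu = exp(-1.149) = 0.3170.

0.3170


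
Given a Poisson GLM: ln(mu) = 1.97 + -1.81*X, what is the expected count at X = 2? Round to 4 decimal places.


Compute eta = 1.97 + -1.81 * 2 = -1.6500.
Apply inverse link: mu = e^-1.6500 = 0.1920.

0.1920


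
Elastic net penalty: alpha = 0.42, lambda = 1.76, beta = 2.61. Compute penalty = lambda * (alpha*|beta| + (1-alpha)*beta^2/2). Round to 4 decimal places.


L1 component = 0.42 * |2.61| = 1.0962.
L2 component = 0.58 * 2.61^2 / 2 = 1.9755.
Penalty = 1.76 * (1.0962 + 1.9755) = 1.76 * 3.0717 = 5.4062.

5.4062


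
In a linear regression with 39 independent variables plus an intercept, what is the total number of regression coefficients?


Each predictor gets one coefficient, plus one intercept.
Total parameters = 39 + 1 = 40.

40


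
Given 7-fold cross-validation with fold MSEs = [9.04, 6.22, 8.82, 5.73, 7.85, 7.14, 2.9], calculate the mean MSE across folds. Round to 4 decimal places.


Add all fold MSEs: 47.7000.
Divide by k = 7: 47.7000/7 = 6.8143.

6.8143


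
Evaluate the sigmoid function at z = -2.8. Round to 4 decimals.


exp(2.8000) = 16.4446.
1 + exp(-z) = 17.4446.
sigmoid = 1/17.4446 = 0.0573.

0.0573


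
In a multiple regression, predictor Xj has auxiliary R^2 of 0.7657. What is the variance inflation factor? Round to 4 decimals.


Using VIF = 1/(1 - R^2_j):
1 - 0.7657 = 0.2343.
VIF = 4.2680.

4.2680


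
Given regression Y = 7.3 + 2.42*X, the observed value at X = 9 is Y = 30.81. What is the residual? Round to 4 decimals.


Fitted value at X = 9 is yhat = 7.3 + 2.42*9 = 29.0800.
Residual = 30.81 - 29.0800 = 1.7300.

1.7300


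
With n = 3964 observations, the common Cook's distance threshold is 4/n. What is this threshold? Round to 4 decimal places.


Using the rule of thumb:
Threshold = 4 / 3964 = 0.0010.

0.0010


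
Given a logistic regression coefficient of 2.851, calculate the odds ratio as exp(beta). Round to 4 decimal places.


The odds ratio is computed as:
OR = e^(2.851) = 17.3051.

17.3051


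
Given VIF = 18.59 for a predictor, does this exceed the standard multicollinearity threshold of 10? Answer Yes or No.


The threshold is 10.
VIF = 18.59 is >= 10.
Multicollinearity indication: Yes.

Yes


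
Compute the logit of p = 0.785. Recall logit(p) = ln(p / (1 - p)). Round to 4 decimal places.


The odds are p/(1-p) = 0.785 / 0.215 = 3.6512.
logit(p) = ln(3.6512) = 1.2950.

1.2950


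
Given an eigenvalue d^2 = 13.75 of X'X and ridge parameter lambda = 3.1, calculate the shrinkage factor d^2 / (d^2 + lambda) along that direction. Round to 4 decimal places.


Denominator = d^2 + lambda = 13.75 + 3.1 = 16.8500.
Shrinkage = 13.75 / 16.8500 = 0.8160.

0.8160


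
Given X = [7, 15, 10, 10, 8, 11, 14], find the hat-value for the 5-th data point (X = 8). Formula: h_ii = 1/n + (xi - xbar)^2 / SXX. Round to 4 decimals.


Compute xbar = 10.7143 with n = 7 observations.
SXX = 51.4286.
Leverage = 1/7 + (8 - 10.7143)^2/51.4286 = 0.2861.

0.2861


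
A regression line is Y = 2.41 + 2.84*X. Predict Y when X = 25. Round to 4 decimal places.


Predicted value:
Y = 2.41 + (2.84)(25) = 2.41 + 71.0000 = 73.4100.

73.4100


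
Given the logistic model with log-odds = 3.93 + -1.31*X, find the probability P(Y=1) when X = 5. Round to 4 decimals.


Compute z = 3.93 + (-1.31)(5) = -2.6200.
exp(-z) = 13.7357.
P = 1/(1 + 13.7357) = 0.0679.

0.0679


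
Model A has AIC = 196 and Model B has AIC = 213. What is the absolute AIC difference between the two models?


Compute |196 - 213| = 17.
Model A has the smaller AIC.

17


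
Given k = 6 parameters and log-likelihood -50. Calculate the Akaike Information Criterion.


Compute:
2k = 2*6 = 12.
-2*loglik = -2*(-50) = 100.
AIC = 12 + 100 = 112.

112


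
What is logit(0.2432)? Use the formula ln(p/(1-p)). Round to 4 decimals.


1 - p = 0.7568.
p/(1-p) = 0.3214.
logit = ln(0.3214) = -1.1352.

-1.1352


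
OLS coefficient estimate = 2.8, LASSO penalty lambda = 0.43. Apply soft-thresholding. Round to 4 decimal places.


Check: |2.8| = 2.8 vs lambda = 0.43.
Since |beta| > lambda, coefficient = sign(beta)*(|beta| - lambda) = 2.3700.
Soft-thresholded coefficient = 2.3700.

2.3700


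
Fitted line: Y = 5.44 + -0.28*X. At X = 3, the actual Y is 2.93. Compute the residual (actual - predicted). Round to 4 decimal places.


Predicted = 5.44 + -0.28 * 3 = 4.6000.
Residual = 2.93 - 4.6000 = -1.6700.

-1.6700


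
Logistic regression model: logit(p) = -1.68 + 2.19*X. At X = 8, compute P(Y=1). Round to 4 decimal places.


Compute z = -1.68 + (2.19)(8) = 15.8400.
exp(-z) = 0.0000.
P = 1/(1 + 0.0000) = 1.0000.

1.0000


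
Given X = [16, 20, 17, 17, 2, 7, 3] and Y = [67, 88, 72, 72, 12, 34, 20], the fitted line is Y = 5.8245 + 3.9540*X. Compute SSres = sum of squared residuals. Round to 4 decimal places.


Predicted values from Y = 5.8245 + 3.9540*X.
Residuals: [-2.0885, 3.0955, -1.0425, -1.0425, -1.7325, 0.4975, 2.3135].
SSres = 24.7189.

24.7189


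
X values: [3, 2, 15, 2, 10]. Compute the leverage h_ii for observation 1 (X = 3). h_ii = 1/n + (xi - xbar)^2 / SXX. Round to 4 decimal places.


Compute xbar = 6.4000 with n = 5 observations.
SXX = 137.2000.
Leverage = 1/5 + (3 - 6.4000)^2/137.2000 = 0.2843.

0.2843


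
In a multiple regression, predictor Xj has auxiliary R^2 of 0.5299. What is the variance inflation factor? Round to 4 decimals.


Denominator: 1 - 0.5299 = 0.4701.
VIF = 1 / 0.4701 = 2.1272.

2.1272


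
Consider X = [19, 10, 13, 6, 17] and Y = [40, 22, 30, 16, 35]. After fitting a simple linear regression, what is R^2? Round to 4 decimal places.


Fit the OLS line: b0 = 4.7273, b1 = 1.8364.
SSres = 4.2545.
SStot = 375.2000.
R^2 = 1 - 4.2545/375.2000 = 0.9887.

0.9887


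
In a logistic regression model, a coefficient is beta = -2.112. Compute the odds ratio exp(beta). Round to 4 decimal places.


The odds ratio is computed as:
OR = e^(-2.112) = 0.1210.

0.1210


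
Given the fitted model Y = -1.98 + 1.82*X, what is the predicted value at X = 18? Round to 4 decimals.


Predicted value:
Y = -1.98 + (1.82)(18) = -1.98 + 32.7600 = 30.7800.

30.7800


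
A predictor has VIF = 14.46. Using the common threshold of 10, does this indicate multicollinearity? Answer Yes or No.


Check: VIF = 14.46 vs threshold = 10.
Since 14.46 >= 10, the answer is Yes.

Yes


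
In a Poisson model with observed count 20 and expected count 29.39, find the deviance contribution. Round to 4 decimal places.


Compute y*ln(y/mu) = 20*ln(20/29.39) = 20*-0.384922 = -7.698440.
y - mu = -9.39.
D = 2*(-7.698440 - (-9.39)) = 3.383120, which rounds to 3.3831.

3.3831


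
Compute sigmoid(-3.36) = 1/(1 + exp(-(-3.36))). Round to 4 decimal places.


exp(3.3600) = 28.7892.
1 + exp(-z) = 29.7892.
sigmoid = 1/29.7892 = 0.0336.

0.0336


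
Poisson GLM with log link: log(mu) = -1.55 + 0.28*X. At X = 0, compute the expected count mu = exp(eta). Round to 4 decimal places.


Compute eta = -1.55 + 0.28 * 0 = -1.5500.
Apply inverse link: mu = e^-1.5500 = 0.2122.

0.2122


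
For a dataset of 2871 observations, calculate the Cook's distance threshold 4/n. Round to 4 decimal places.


Cook's distance cutoff = 4/n = 4/2871.
= 0.0014.

0.0014


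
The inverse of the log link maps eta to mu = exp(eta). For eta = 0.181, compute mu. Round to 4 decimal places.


The inverse log link gives:
mu = exp(0.181) = 1.1984.

1.1984


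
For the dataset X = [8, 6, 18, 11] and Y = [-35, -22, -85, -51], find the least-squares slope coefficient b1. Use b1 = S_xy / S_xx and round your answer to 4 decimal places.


First compute the means: xbar = 10.7500, ybar = -48.2500.
Then S_xx = sum((xi - xbar)^2) = 82.7500.
S_xy = sum((xi - xbar)(yi - ybar)) = -428.2500.
b1 = S_xy / S_xx = -428.2500 / 82.7500 = -5.1752.

-5.1752


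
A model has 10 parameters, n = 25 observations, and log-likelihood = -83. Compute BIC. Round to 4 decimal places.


Compute k*ln(n) = 10*ln(25) = 10*3.218876 = 32.188760.
Then -2*loglik = 166.
BIC = 32.188760 + 166 = 198.188760, which rounds to 198.1888.

198.1888


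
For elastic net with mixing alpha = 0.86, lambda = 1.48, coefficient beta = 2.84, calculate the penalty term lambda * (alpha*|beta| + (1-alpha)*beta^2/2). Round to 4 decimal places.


Compute:
L1 = 0.86 * 2.84 = 2.4424.
L2 = 0.14 * 2.84^2 / 2 = 0.5646.
Penalty = 1.48 * (2.4424 + 0.5646) = 4.4503.

4.4503


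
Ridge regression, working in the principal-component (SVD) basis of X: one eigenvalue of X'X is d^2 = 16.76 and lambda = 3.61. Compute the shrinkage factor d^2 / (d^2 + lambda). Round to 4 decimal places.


d^2 + lambda = 16.76 + 3.61 = 20.3700.
Shrinkage factor = 16.76/20.3700 = 0.8228.

0.8228


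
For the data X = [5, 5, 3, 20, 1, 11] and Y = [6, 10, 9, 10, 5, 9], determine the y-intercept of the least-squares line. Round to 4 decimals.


The slope is b1 = 0.1786.
Sample means are xbar = 7.5000 and ybar = 8.1667.
Intercept: b0 = 8.1667 - (0.1786)(7.5000) = 6.8268.

6.8268


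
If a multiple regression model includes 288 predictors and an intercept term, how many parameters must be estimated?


Total coefficients = number of predictors + 1 (for the intercept).
= 288 + 1 = 289.

289


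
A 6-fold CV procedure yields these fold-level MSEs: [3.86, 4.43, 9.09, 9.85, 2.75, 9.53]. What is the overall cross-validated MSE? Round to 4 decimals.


Sum of fold MSEs = 39.5100.
Average = 39.5100 / 6 = 6.5850.

6.5850


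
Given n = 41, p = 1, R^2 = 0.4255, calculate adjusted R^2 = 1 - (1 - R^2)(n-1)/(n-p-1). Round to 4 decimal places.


Adjusted R^2 = 1 - (1 - R^2) * (n-1)/(n-p-1).
(1 - R^2) = 0.5745.
(n-1)/(n-p-1) = 40/39.
(1 - R^2) * (n-1) = 0.5745 * 40 = 22.9800.
Divide by (n-p-1): 22.9800 / 39 = 0.5892.
Adj R^2 = 1 - 0.5892 = 0.4108.

0.4108


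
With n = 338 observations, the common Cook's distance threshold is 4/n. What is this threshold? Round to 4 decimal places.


The threshold is 4/n.
4/338 = 0.0118.

0.0118


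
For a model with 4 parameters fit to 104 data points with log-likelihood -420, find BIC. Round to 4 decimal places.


ln(104) = 4.644391.
k * ln(n) = 4 * 4.644391 = 18.577564.
-2L = 840.
BIC = 18.577564 + 840 = 858.577564, which rounds to 858.5776.

858.5776


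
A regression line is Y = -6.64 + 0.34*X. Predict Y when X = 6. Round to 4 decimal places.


Substitute X = 6 into the equation:
Y = -6.64 + 0.34 * 6 = -6.64 + 2.0400 = -4.6000.

-4.6000


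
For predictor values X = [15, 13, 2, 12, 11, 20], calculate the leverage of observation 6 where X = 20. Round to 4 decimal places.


n = 6, xbar = 12.1667.
SXX = sum((xi - xbar)^2) = 174.8333.
h = 1/6 + (20 - 12.1667)^2 / 174.8333 = 0.5176.

0.5176


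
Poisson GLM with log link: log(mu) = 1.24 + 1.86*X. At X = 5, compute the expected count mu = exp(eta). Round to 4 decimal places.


Linear predictor: eta = 1.24 + (1.86)(5) = 10.5400.
Expected count: mu = exp(10.5400) = 37797.5665.

37797.5665


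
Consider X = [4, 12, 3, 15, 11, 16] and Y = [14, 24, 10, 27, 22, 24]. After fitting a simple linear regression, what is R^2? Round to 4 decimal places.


After computing the OLS fit (b0=8.3823, b1=1.1591):
SSres = 18.1812, SStot = 220.8333.
R^2 = 1 - 18.1812/220.8333 = 0.9177.

0.9177


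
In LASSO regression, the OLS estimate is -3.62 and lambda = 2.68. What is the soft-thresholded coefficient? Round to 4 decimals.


Check: |-3.62| = 3.62 vs lambda = 2.68.
Since |beta| > lambda, coefficient = sign(beta)*(|beta| - lambda) = -0.9400.
Soft-thresholded coefficient = -0.9400.

-0.9400


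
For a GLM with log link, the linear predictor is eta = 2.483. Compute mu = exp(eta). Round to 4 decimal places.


The inverse log link gives:
mu = exp(2.483) = 11.9771.

11.9771


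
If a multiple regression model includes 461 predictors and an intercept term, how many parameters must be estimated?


Total coefficients = number of predictors + 1 (for the intercept).
= 461 + 1 = 462.

462


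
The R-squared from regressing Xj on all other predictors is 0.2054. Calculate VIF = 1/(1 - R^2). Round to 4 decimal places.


Using VIF = 1/(1 - R^2_j):
1 - 0.2054 = 0.7946.
VIF = 1.2585.

1.2585


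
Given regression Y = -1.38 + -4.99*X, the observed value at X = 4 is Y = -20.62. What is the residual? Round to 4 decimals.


Compute yhat = -1.38 + (-4.99)(4) = -21.3400.
Residual = actual - predicted = -20.62 - -21.3400 = 0.7200.

0.7200


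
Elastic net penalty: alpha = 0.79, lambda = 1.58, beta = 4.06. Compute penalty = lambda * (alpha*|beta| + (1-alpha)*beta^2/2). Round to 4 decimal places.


alpha * |beta| = 0.79 * 4.06 = 3.2074.
(1-alpha) * beta^2/2 = 0.21 * 16.4836/2 = 1.7308.
Total = 1.58 * (3.2074 + 1.7308) = 7.8023.

7.8023


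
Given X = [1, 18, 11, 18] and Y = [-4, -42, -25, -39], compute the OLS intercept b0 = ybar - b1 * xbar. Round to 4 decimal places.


Compute b1 = -2.1495 from the OLS formula.
With xbar = 12.0000 and ybar = -27.5000, the intercept is:
b0 = -27.5000 - -2.1495 * 12.0000 = -1.7062.

-1.7062


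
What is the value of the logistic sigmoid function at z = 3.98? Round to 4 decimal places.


exp(-3.9800) = 0.0187.
1 + exp(-z) = 1.0187.
sigmoid = 1/1.0187 = 0.9817.

0.9817


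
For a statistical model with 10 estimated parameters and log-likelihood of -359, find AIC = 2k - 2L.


Compute:
2k = 2*10 = 20.
-2*loglik = -2*(-359) = 718.
AIC = 20 + 718 = 738.

738


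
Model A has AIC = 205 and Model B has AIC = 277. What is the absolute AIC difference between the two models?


Absolute difference = |205 - 277| = 72.
The model with lower AIC (A) is preferred.

72


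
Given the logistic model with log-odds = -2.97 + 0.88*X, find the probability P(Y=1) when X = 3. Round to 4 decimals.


Compute z = -2.97 + (0.88)(3) = -0.3300.
exp(-z) = 1.3910.
P = 1/(1 + 1.3910) = 0.4182.

0.4182


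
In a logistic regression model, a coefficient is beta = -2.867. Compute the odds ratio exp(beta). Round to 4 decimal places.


The odds ratio is computed as:
OR = e^(-2.867) = 0.0569.

0.0569


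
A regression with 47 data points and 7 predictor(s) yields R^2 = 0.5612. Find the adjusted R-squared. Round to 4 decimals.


Using the formula:
(1 - 0.5612) = 0.4388.
Multiply by 46/39: 0.4388 * 46 = 20.1848, then 20.1848 / 39 = 0.5176.
Adj R^2 = 1 - 0.5176 = 0.4824.

0.4824


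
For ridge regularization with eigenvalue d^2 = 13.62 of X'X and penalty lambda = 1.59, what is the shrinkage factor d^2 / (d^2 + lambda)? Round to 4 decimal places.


Compute the denominator: 13.62 + 1.59 = 15.2100.
Shrinkage factor = 13.62 / 15.2100 = 0.8955.

0.8955


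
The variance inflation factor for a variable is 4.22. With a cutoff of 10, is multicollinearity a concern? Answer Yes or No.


Check: VIF = 4.22 vs threshold = 10.
Since 4.22 < 10, the answer is No.

No


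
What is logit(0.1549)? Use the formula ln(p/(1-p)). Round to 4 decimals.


The odds are p/(1-p) = 0.1549 / 0.8451 = 0.1833.
logit(p) = ln(0.1833) = -1.6967.

-1.6967


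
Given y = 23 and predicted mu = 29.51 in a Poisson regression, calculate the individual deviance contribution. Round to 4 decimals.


First: ln(23/29.51) = -0.249235.
Then: 23 * -0.249235 = -5.732405.
y - mu = 23 - 29.51 = -6.51.
D = 2(-5.732405 - -6.51) = 1.555190, which rounds to 1.5552.

1.5552


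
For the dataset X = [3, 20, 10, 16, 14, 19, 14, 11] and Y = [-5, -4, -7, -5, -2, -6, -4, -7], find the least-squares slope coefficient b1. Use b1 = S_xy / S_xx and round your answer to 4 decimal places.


Calculate xbar = 13.3750, ybar = -5.0000.
S_xx = 207.8750, S_xy = 15.0000.
Using b1 = S_xy / S_xx = 15.0000 / 207.8750, we get b1 = 0.0722.

0.0722


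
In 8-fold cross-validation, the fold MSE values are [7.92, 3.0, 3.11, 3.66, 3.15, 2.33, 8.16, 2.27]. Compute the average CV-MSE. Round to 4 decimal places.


Sum of fold MSEs = 33.6000.
Average = 33.6000 / 8 = 4.2000.

4.2000


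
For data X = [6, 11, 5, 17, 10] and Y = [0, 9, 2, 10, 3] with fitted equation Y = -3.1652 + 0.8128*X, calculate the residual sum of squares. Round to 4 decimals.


Compute predicted values, then residuals = yi - yhat_i.
Residuals: [-1.7116, 3.2244, 1.1012, -0.6524, -1.9628].
SSres = sum(residual^2) = 18.8172.

18.8172


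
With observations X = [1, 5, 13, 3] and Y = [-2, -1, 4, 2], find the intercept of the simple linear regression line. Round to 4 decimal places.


Compute b1 = 0.4157 from the OLS formula.
With xbar = 5.5000 and ybar = 0.7500, the intercept is:
b0 = 0.7500 - 0.4157 * 5.5000 = -1.5361.

-1.5361


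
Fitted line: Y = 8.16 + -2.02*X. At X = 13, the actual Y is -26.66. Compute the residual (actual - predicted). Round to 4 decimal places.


Fitted value at X = 13 is yhat = 8.16 + -2.02*13 = -18.1000.
Residual = -26.66 - -18.1000 = -8.5600.

-8.5600


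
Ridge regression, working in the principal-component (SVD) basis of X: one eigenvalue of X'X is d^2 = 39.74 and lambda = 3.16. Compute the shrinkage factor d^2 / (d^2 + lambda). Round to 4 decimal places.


d^2 + lambda = 39.74 + 3.16 = 42.9000.
Shrinkage factor = 39.74/42.9000 = 0.9263.

0.9263


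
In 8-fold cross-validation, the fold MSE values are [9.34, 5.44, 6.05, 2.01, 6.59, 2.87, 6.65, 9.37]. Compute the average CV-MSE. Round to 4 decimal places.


Sum of fold MSEs = 48.3200.
Average = 48.3200 / 8 = 6.0400.

6.0400


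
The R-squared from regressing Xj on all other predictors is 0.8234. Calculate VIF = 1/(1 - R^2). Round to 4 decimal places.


VIF = 1 / (1 - 0.8234).
= 1 / 0.1766 = 5.6625.

5.6625


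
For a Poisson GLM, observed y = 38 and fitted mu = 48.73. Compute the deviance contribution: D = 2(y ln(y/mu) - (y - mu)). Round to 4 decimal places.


y/mu = 38/48.73 = 0.779807 (approx.), and ln(38/48.73) = -0.248709.
y * ln(y/mu) = 38 * -0.248709 = -9.450942.
y - mu = -10.73.
D = 2 * (-9.450942 - -10.73) = 2.558116, which rounds to 2.5581.

2.5581


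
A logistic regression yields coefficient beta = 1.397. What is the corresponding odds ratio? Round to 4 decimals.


Odds ratio = exp(beta) = exp(1.397).
= 4.0431.

4.0431


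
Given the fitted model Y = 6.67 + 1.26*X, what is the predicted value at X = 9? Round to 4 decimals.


Predicted value:
Y = 6.67 + (1.26)(9) = 6.67 + 11.3400 = 18.0100.

18.0100


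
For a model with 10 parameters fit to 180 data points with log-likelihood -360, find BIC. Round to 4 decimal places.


k * ln(n) = 10 * ln(180) = 10 * 5.192957 = 51.929570.
-2 * loglik = -2 * (-360) = 720.
BIC = 51.929570 + 720 = 771.929570, which rounds to 771.9296.

771.9296


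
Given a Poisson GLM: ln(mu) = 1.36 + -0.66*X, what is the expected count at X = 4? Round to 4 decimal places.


Compute eta = 1.36 + -0.66 * 4 = -1.2800.
Apply inverse link: mu = e^-1.2800 = 0.2780.

0.2780


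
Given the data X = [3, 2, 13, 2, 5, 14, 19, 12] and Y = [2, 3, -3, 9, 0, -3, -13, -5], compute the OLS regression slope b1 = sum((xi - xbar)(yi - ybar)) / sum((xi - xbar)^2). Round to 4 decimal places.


The sample means are xbar = 8.7500 and ybar = -1.2500.
Compute S_xx = 299.5000 and S_xy = -270.5000.
Slope b1 = S_xy / S_xx = -270.5000 / 299.5000 = -0.9032.

-0.9032


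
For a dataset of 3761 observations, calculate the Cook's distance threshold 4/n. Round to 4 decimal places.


Cook's distance cutoff = 4/n = 4/3761.
= 0.0011.

0.0011


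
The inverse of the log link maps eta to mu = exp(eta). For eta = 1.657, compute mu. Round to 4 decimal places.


The inverse log link gives:
mu = exp(1.657) = 5.2436.

5.2436


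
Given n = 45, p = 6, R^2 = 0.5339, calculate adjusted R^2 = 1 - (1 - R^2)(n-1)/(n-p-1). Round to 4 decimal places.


Using the formula:
(1 - 0.5339) = 0.4661.
Multiply by 44/38: 0.4661 * 44 = 20.5084, then 20.5084 / 38 = 0.5397.
Adj R^2 = 1 - 0.5397 = 0.4603.

0.4603


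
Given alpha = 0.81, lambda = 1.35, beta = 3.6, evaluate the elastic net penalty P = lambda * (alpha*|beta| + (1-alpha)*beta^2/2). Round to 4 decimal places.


L1 component = 0.81 * |3.6| = 2.9160.
L2 component = 0.19 * 3.6^2 / 2 = 1.2312.
Penalty = 1.35 * (2.9160 + 1.2312) = 1.35 * 4.1472 = 5.5987.

5.5987


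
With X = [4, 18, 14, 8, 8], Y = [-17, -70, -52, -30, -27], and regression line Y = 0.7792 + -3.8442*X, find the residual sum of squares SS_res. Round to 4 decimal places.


Compute predicted values, then residuals = yi - yhat_i.
Residuals: [-2.4024, -1.5836, 1.0396, -0.0256, 2.9744].
SSres = sum(residual^2) = 18.2078.

18.2078


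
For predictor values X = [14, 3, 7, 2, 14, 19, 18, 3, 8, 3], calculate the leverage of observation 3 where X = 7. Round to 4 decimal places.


Mean of X: xbar = 9.1000.
SXX = 392.9000.
For X = 7: h = 1/10 + (7 - 9.1000)^2/392.9000 = 0.1112.

0.1112


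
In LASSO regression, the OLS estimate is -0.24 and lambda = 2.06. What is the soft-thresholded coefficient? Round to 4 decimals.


Check: |-0.24| = 0.24 vs lambda = 2.06.
Since |beta| <= lambda, the coefficient is set to 0.
Soft-thresholded coefficient = 0.0000.

0.0000


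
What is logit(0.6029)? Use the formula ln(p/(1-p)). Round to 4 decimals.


1 - p = 0.3971.
p/(1-p) = 1.5183.
logit = ln(1.5183) = 0.4176.

0.4176


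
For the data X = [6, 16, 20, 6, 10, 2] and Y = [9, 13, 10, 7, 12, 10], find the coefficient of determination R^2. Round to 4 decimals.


After computing the OLS fit (b0=8.7011, b1=0.1466):
SSres = 17.8506, SStot = 22.8333.
R^2 = 1 - 17.8506/22.8333 = 0.2182.

0.2182


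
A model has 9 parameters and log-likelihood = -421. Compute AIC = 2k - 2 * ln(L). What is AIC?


AIC = 2k - 2*loglik = 2(9) - 2(-421).
= 18 + 842 = 860.

860


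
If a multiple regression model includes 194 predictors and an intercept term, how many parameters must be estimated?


Each predictor gets one coefficient, plus one intercept.
Total parameters = 194 + 1 = 195.

195


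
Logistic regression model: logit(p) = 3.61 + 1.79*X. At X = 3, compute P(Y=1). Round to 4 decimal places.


Linear predictor: z = 3.61 + 1.79 * 3 = 8.9800.
P = 1/(1 + exp(-8.9800)) = 1/(1 + 0.0001) = 0.9999.

0.9999


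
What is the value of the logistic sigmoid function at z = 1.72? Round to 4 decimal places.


Compute exp(-1.7200) = 0.1791.
Sigmoid = 1 / (1 + 0.1791) = 1 / 1.1791 = 0.8481.

0.8481


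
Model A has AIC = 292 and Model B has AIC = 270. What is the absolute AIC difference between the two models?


|AIC_A - AIC_B| = |292 - 270| = 22.
Model B is preferred (lower AIC).

22


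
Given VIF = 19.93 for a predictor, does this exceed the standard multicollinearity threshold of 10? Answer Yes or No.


The threshold is 10.
VIF = 19.93 is >= 10.
Multicollinearity indication: Yes.

Yes


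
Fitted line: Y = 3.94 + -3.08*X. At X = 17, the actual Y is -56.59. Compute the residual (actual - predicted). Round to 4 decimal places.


Fitted value at X = 17 is yhat = 3.94 + -3.08*17 = -48.4200.
Residual = -56.59 - -48.4200 = -8.1700.

-8.1700


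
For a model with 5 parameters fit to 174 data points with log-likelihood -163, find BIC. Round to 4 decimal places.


Compute k*ln(n) = 5*ln(174) = 5*5.159055 = 25.795275.
Then -2*loglik = 326.
BIC = 25.795275 + 326 = 351.795275, which rounds to 351.7953.

351.7953


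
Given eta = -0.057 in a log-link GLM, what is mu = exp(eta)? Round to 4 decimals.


The inverse log link gives:
mu = exp(-0.057) = 0.9446.

0.9446


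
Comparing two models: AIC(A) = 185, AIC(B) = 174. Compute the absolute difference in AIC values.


Compute |185 - 174| = 11.
Model B has the smaller AIC.

11


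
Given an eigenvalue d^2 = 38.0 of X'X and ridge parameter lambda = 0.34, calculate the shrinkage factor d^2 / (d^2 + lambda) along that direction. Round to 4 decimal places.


Denominator = d^2 + lambda = 38.0 + 0.34 = 38.3400.
Shrinkage = 38.0 / 38.3400 = 0.9911.

0.9911


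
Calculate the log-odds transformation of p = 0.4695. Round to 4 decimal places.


1 - p = 0.5305.
p/(1-p) = 0.8850.
logit = ln(0.8850) = -0.1222.

-0.1222


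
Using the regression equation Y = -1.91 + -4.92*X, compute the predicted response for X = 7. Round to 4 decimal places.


Substitute X = 7 into the equation:
Y = -1.91 + -4.92 * 7 = -1.91 + -34.4400 = -36.3500.

-36.3500


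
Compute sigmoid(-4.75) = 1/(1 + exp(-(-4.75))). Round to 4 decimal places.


First, exp(4.7500) = 115.5843.
Then sigma(z) = 1/(1 + 115.5843) = 0.0086.

0.0086


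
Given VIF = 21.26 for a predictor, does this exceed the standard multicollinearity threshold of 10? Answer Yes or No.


The threshold is 10.
VIF = 21.26 is >= 10.
Multicollinearity indication: Yes.

Yes


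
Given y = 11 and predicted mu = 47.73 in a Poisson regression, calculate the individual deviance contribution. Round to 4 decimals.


y/mu = 11/47.73 = 0.230463 (approx.), and ln(11/47.73) = -1.467665.
y * ln(y/mu) = 11 * -1.467665 = -16.144315.
y - mu = -36.73.
D = 2 * (-16.144315 - -36.73) = 41.171370, which rounds to 41.1714.

41.1714


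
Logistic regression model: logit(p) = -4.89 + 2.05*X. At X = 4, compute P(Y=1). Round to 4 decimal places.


Linear predictor: z = -4.89 + 2.05 * 4 = 3.3100.
P = 1/(1 + exp(-3.3100)) = 1/(1 + 0.0365) = 0.9648.

0.9648


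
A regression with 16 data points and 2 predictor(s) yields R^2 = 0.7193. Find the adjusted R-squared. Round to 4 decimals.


Using the formula:
(1 - 0.7193) = 0.2807.
Multiply by 15/13: 0.2807 * 15 = 4.2105, then 4.2105 / 13 = 0.3239.
Adj R^2 = 1 - 0.3239 = 0.6761.

0.6761


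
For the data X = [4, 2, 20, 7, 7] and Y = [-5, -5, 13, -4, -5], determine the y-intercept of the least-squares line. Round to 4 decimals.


Compute b1 = 1.0859 from the OLS formula.
With xbar = 8.0000 and ybar = -1.2000, the intercept is:
b0 = -1.2000 - 1.0859 * 8.0000 = -9.8869.

-9.8869


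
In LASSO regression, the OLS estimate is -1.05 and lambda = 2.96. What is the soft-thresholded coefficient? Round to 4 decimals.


Check: |-1.05| = 1.05 vs lambda = 2.96.
Since |beta| <= lambda, the coefficient is set to 0.
Soft-thresholded coefficient = 0.0000.

0.0000


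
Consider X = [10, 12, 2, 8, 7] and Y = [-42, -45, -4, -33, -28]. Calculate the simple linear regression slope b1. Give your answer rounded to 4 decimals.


First compute the means: xbar = 7.8000, ybar = -30.4000.
Then S_xx = sum((xi - xbar)^2) = 56.8000.
S_xy = sum((xi - xbar)(yi - ybar)) = -242.4000.
b1 = S_xy / S_xx = -242.4000 / 56.8000 = -4.2676.

-4.2676


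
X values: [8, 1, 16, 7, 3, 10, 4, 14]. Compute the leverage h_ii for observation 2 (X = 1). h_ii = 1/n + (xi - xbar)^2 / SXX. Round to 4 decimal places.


Mean of X: xbar = 7.8750.
SXX = 194.8750.
For X = 1: h = 1/8 + (1 - 7.8750)^2/194.8750 = 0.3675.

0.3675


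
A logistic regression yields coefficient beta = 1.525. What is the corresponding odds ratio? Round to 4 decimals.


The odds ratio is computed as:
OR = e^(1.525) = 4.5951.

4.5951


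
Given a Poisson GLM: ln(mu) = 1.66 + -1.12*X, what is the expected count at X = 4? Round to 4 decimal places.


Compute eta = 1.66 + -1.12 * 4 = -2.8200.
Apply inverse link: mu = e^-2.8200 = 0.0596.

0.0596


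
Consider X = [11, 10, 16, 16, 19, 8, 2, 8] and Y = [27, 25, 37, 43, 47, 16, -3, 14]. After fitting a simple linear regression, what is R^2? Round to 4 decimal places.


Fit the OLS line: b0 = -7.7892, b1 = 2.9813.
SSres = 39.9251.
SStot = 1937.5000.
R^2 = 1 - 39.9251/1937.5000 = 0.9794.

0.9794


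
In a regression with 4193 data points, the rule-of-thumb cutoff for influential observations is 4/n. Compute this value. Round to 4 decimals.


The threshold is 4/n.
4/4193 = 0.0010.

0.0010


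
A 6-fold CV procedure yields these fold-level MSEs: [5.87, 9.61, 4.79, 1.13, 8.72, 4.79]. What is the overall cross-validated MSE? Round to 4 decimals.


Sum of fold MSEs = 34.9100.
Average = 34.9100 / 6 = 5.8183.

5.8183


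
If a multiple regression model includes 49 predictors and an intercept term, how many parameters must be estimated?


Including the intercept, the model has 49 predictor coefficients + 1 intercept.
Total = 50.

50


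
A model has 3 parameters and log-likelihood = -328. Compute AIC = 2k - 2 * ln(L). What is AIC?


AIC = 2k - 2*loglik = 2(3) - 2(-328).
= 6 + 656 = 662.

662


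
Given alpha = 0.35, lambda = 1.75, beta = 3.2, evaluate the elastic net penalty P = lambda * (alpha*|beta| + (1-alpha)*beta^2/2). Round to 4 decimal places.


alpha * |beta| = 0.35 * 3.2 = 1.1200.
(1-alpha) * beta^2/2 = 0.65 * 10.2400/2 = 3.3280.
Total = 1.75 * (1.1200 + 3.3280) = 7.7840.

7.7840


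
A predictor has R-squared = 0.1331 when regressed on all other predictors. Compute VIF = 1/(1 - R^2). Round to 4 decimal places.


VIF = 1 / (1 - 0.1331).
= 1 / 0.8669 = 1.1535.

1.1535


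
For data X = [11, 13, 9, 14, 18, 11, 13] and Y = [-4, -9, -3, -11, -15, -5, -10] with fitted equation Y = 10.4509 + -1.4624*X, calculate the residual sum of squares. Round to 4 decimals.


For each point, residual = actual - predicted.
Residuals: [1.6355, -0.4397, -0.2893, -0.9773, 0.8723, 0.6355, -1.4397].
Sum of squared residuals = 7.1445.

7.1445


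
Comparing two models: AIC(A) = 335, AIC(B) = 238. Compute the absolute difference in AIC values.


Compute |335 - 238| = 97.
Model B has the smaller AIC.

97


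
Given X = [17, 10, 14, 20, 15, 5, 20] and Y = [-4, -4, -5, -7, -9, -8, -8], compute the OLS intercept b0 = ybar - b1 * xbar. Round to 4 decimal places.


Compute b1 = -0.0209 from the OLS formula.
With xbar = 14.4286 and ybar = -6.4286, the intercept is:
b0 = -6.4286 - -0.0209 * 14.4286 = -6.1270.

-6.1270


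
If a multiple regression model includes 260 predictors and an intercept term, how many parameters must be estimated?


Including the intercept, the model has 260 predictor coefficients + 1 intercept.
Total = 261.

261


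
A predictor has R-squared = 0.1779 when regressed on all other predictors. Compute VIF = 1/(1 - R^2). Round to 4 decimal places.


Using VIF = 1/(1 - R^2_j):
1 - 0.1779 = 0.8221.
VIF = 1.2164.

1.2164


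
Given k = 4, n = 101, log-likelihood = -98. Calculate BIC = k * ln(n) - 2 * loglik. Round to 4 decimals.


k * ln(n) = 4 * ln(101) = 4 * 4.615121 = 18.460484.
-2 * loglik = -2 * (-98) = 196.
BIC = 18.460484 + 196 = 214.460484, which rounds to 214.4605.

214.4605


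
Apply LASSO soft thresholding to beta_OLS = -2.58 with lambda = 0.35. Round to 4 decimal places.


Check: |-2.58| = 2.58 vs lambda = 0.35.
Since |beta| > lambda, coefficient = sign(beta)*(|beta| - lambda) = -2.2300.
Soft-thresholded coefficient = -2.2300.

-2.2300


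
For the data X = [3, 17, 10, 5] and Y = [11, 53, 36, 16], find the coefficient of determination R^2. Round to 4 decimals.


The fitted line is Y = 2.0942 + 3.0749*X.
SSres = 14.0942, SStot = 1118.0000.
R^2 = 1 - SSres/SStot = 0.9874.

0.9874


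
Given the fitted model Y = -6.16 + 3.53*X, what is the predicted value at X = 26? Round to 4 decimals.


Plug X = 26 into Y = -6.16 + 3.53*X:
Y = -6.16 + 91.7800 = 85.6200.

85.6200


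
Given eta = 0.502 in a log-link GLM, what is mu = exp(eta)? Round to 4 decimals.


Apply the inverse link:
mu = e^0.502 = 1.6520.

1.6520


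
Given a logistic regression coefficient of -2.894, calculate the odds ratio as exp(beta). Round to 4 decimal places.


The odds ratio is computed as:
OR = e^(-2.894) = 0.0554.

0.0554


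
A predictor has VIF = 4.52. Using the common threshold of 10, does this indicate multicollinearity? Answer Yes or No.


The threshold is 10.
VIF = 4.52 is < 10.
Multicollinearity indication: No.

No


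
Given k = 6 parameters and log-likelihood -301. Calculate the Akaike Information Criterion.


AIC = 2k - 2*loglik = 2(6) - 2(-301).
= 12 + 602 = 614.

614


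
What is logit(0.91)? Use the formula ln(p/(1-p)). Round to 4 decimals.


1 - p = 0.09.
p/(1-p) = 10.1111.
logit = ln(10.1111) = 2.3136.

2.3136


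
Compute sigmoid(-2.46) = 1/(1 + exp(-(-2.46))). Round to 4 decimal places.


Compute exp(2.4600) = 11.7048.
Sigmoid = 1 / (1 + 11.7048) = 1 / 12.7048 = 0.0787.

0.0787


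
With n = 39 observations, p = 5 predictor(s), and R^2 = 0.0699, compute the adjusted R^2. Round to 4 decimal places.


Adjusted R^2 = 1 - (1 - R^2) * (n-1)/(n-p-1).
(1 - R^2) = 0.9301.
(n-1)/(n-p-1) = 38/33.
(1 - R^2) * (n-1) = 0.9301 * 38 = 35.3438.
Divide by (n-p-1): 35.3438 / 33 = 1.0710.
Adj R^2 = 1 - 1.0710 = -0.0710.

-0.0710


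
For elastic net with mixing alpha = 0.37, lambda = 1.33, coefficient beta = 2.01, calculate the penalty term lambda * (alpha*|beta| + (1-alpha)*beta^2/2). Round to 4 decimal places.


Compute:
L1 = 0.37 * 2.01 = 0.7437.
L2 = 0.63 * 2.01^2 / 2 = 1.2726.
Penalty = 1.33 * (0.7437 + 1.2726) = 2.6817.

2.6817


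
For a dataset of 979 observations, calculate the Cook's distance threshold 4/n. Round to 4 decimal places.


The threshold is 4/n.
4/979 = 0.0041.

0.0041


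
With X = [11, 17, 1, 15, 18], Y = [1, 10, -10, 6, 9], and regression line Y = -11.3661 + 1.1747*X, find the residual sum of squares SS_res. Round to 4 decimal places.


For each point, residual = actual - predicted.
Residuals: [-0.5556, 1.3962, 0.1914, -0.2544, -0.7785].
Sum of squared residuals = 2.9655.

2.9655


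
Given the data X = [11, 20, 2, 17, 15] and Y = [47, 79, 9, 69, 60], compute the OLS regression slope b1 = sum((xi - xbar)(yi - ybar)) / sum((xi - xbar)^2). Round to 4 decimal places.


The sample means are xbar = 13.0000 and ybar = 52.8000.
Compute S_xx = 194.0000 and S_xy = 756.0000.
Slope b1 = S_xy / S_xx = 756.0000 / 194.0000 = 3.8969.

3.8969


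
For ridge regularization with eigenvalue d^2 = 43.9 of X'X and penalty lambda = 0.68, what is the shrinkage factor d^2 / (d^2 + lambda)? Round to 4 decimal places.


d^2 + lambda = 43.9 + 0.68 = 44.5800.
Shrinkage factor = 43.9/44.5800 = 0.9847.

0.9847


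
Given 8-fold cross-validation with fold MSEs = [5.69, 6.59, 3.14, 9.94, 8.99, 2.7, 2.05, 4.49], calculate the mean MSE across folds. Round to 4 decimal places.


Total MSE across folds = 43.5900.
CV-MSE = 43.5900/8 = 5.4488.

5.4488


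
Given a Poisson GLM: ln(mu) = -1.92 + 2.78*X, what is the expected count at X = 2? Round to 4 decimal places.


Compute eta = -1.92 + 2.78 * 2 = 3.6400.
Apply inverse link: mu = e^3.6400 = 38.0918.

38.0918


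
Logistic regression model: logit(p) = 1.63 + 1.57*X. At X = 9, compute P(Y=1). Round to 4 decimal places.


Compute z = 1.63 + (1.57)(9) = 15.7600.
exp(-z) = 0.0000.
P = 1/(1 + 0.0000) = 1.0000.

1.0000


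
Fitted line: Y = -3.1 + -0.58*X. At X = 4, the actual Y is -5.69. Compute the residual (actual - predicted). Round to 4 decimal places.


Compute yhat = -3.1 + (-0.58)(4) = -5.4200.
Residual = actual - predicted = -5.69 - -5.4200 = -0.2700.

-0.2700


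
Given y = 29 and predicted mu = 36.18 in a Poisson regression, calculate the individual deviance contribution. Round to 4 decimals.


First: ln(29/36.18) = -0.221211.
Then: 29 * -0.221211 = -6.415119.
y - mu = 29 - 36.18 = -7.18.
D = 2(-6.415119 - -7.18) = 1.529762, which rounds to 1.5298.

1.5298


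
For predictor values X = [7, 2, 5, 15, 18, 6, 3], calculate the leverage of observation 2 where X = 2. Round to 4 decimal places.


n = 7, xbar = 8.0000.
SXX = sum((xi - xbar)^2) = 224.0000.
h = 1/7 + (2 - 8.0000)^2 / 224.0000 = 0.3036.

0.3036


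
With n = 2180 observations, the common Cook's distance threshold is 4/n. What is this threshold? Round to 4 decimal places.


Cook's distance cutoff = 4/n = 4/2180.
= 0.0018.

0.0018


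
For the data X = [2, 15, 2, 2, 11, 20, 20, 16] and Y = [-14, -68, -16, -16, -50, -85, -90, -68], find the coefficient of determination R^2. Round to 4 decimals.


Fit the OLS line: b0 = -7.1463, b1 = -3.9753.
SSres = 26.6037.
SStot = 7074.8750.
R^2 = 1 - 26.6037/7074.8750 = 0.9962.

0.9962


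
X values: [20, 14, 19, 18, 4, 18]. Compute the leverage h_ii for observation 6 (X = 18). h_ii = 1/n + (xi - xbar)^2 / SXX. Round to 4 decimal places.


Compute xbar = 15.5000 with n = 6 observations.
SXX = 179.5000.
Leverage = 1/6 + (18 - 15.5000)^2/179.5000 = 0.2015.

0.2015


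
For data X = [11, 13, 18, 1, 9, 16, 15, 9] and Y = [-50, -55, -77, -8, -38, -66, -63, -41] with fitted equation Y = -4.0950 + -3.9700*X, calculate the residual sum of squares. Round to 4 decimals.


Predicted values from Y = -4.0950 + -3.9700*X.
Residuals: [-2.2350, 0.7050, -1.4450, 0.0650, 1.8250, 1.6150, 0.6450, -1.1750].
SSres = 15.3200.

15.3200


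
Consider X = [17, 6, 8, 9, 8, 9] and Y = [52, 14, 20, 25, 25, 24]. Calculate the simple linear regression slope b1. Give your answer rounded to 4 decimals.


First compute the means: xbar = 9.5000, ybar = 26.6667.
Then S_xx = sum((xi - xbar)^2) = 73.5000.
S_xy = sum((xi - xbar)(yi - ybar)) = 249.0000.
b1 = S_xy / S_xx = 249.0000 / 73.5000 = 3.3878.

3.3878


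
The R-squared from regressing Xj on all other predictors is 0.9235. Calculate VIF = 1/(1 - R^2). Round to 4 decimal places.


Denominator: 1 - 0.9235 = 0.0765.
VIF = 1 / 0.0765 = 13.0719.

13.0719


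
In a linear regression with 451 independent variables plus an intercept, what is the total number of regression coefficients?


Each predictor gets one coefficient, plus one intercept.
Total parameters = 451 + 1 = 452.

452


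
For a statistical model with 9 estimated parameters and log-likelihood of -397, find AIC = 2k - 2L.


Compute:
2k = 2*9 = 18.
-2*loglik = -2*(-397) = 794.
AIC = 18 + 794 = 812.

812


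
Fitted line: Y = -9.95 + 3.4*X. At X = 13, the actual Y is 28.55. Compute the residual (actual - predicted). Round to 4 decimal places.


Fitted value at X = 13 is yhat = -9.95 + 3.4*13 = 34.2500.
Residual = 28.55 - 34.2500 = -5.7000.

-5.7000


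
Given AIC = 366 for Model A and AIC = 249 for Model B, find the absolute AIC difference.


Compute |366 - 249| = 117.
Model B has the smaller AIC.

117


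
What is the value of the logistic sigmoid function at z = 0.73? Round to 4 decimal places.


Compute exp(-0.7300) = 0.4819.
Sigmoid = 1 / (1 + 0.4819) = 1 / 1.4819 = 0.6748.

0.6748


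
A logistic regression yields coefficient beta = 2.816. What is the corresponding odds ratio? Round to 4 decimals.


Odds ratio = exp(beta) = exp(2.816).
= 16.7099.

16.7099


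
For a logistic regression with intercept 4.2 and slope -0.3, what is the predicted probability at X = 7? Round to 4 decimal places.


z = 4.2 + -0.3 * 7 = 2.1000.
Sigmoid: P = 1 / (1 + exp(-2.1000)) = 0.8909.

0.8909


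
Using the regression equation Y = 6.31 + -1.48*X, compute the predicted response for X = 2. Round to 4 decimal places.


Plug X = 2 into Y = 6.31 + -1.48*X:
Y = 6.31 + -2.9600 = 3.3500.

3.3500


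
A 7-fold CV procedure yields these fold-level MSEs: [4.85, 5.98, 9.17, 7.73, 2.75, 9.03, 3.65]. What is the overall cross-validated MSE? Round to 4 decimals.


Total MSE across folds = 43.1600.
CV-MSE = 43.1600/7 = 6.1657.

6.1657


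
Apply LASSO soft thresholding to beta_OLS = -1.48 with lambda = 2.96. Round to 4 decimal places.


Absolute value: |-1.48| = 1.48.
Compare to lambda = 2.96.
Since |beta| <= lambda, the coefficient is set to 0.

0.0000


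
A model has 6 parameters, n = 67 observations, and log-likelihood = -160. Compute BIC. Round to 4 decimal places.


ln(67) = 4.204693.
k * ln(n) = 6 * 4.204693 = 25.228158.
-2L = 320.
BIC = 25.228158 + 320 = 345.228158, which rounds to 345.2282.

345.2282
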